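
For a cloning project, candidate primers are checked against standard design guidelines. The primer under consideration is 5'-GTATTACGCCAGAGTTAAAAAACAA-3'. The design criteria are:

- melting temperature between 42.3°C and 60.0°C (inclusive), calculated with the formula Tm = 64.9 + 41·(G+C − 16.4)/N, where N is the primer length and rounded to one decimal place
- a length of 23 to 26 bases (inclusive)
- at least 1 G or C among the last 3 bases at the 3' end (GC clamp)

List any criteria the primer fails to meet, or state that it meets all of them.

Meets all criteria.

Base counts: A=12, T=5, G=4, C=4 (length 25).
Tm: Tm = 64.9 + 41·(8 − 16.4)/25 = 51.1°C ✓
length: length 25 ✓
GC clamp: 3' end CAA has 1 G/C ✓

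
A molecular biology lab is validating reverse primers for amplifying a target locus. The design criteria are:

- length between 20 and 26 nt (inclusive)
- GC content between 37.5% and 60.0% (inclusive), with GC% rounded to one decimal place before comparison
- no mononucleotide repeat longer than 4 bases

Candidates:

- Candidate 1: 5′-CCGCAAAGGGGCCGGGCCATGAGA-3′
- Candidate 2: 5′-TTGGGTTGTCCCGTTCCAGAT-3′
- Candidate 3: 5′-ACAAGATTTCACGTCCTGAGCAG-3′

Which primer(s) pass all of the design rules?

Candidate 2 and Candidate 3.

Candidate 1 (24 nt, A=6 T=1 G=10 C=7): length 24 ✓; GC 17/24 = 70.8%, outside 37.5–60.0% ✗; longest run = 4 ✓ — fails.
Candidate 2 (21 nt, A=2 T=8 G=6 C=5): length 21 ✓; GC 11/21 = 52.4% ✓; longest run = 3 ✓ — passes.
Candidate 3 (23 nt, A=7 T=5 G=5 C=6): length 23 ✓; GC 11/23 = 47.8% ✓; longest run = 3 ✓ — passes.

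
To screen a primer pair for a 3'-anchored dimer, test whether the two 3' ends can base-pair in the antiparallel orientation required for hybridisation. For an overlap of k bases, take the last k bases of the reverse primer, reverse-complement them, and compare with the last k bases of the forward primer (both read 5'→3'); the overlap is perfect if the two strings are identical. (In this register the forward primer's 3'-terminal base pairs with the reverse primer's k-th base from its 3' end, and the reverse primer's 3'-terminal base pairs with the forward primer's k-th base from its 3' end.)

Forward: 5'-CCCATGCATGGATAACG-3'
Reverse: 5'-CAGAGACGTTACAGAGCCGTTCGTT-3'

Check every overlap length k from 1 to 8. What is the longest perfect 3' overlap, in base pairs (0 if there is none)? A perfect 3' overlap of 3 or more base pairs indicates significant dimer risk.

Longest perfect overlap: 4 complementary base pairs; significant dimer risk (threshold 3).

Last 8 bases (5'→3') — forward …GGATAACG, reverse …CGTTCGTT.
Reverse complement of the reverse primer's last 8 bases: AACGAACG; its first k bases are the reverse complement of the reverse primer's last k bases, so a perfect k-base overlap needs the forward primer's last k bases to equal them.
Comparing (forward last k vs required): k=1: G vs A ✗; k=2: CG vs AA ✗; k=3: ACG vs AAC ✗; k=4: AACG vs AACG ✓; k=5: TAACG vs AACGA ✗; k=6: ATAACG vs AACGAA ✗; k=7: GATAACG vs AACGAAC ✗; k=8: GGATAACG vs AACGAACG ✗.
Only k = 4 is perfect, so the longest perfect 3' overlap is 4.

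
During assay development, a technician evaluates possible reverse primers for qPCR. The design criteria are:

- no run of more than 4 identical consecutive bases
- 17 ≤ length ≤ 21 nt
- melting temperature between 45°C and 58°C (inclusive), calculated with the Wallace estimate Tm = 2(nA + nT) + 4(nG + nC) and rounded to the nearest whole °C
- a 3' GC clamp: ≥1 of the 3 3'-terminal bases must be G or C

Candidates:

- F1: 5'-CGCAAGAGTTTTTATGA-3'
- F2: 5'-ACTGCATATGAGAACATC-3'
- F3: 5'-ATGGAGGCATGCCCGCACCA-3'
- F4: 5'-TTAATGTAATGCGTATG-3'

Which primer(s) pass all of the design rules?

F2 only.

F1 (17 nt, A=5 T=6 G=4 C=2): longest run = 5, exceeds 4 ✗; length 17 ✓; Tm = 2·11 + 4·6 = 46°C ✓; 3' end TGA has 1 G/C ✓ — fails.
F2 (18 nt, A=7 T=4 G=3 C=4): longest run = 2 ✓; length 18 ✓; Tm = 2·11 + 4·7 = 50°C ✓; 3' end ATC has 1 G/C ✓ — passes.
F3 (20 nt, A=5 T=2 G=6 C=7): longest run = 3 ✓; length 20 ✓; Tm = 2·7 + 4·13 = 66°C, outside 45–58°C ✗; 3' end CCA has 2 G/C ✓ — fails.
F4 (17 nt, A=5 T=7 G=4 C=1): longest run = 2 ✓; length 17 ✓; Tm = 2·12 + 4·5 = 44°C, outside 45–58°C ✗; 3' end ATG has 1 G/C ✓ — fails.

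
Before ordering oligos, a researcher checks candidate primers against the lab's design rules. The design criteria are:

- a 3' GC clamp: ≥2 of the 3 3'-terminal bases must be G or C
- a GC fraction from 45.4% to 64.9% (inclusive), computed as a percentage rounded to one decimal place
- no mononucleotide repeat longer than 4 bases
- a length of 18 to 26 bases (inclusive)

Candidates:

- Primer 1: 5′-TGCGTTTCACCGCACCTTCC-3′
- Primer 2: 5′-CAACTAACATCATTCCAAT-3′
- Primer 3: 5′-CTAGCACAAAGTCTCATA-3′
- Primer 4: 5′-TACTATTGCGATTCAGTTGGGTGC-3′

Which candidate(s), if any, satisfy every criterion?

Primer 1 and Primer 4.

Primer 1 (20 nt, A=2 T=6 G=3 C=9): 3' end TCC has 2 G/C ✓; GC 12/20 = 60.0% ✓; longest run = 3 ✓; length 20 ✓ — passes.
Primer 2 (19 nt, A=8 T=5 G=0 C=6): 3' end AAT has 0 G/C, need ≥2 ✗; GC 6/19 = 31.6%, outside 45.4–64.9% ✗; longest run = 2 ✓; length 19 ✓ — fails.
Primer 3 (18 nt, A=7 T=4 G=2 C=5): 3' end ATA has 0 G/C, need ≥2 ✗; GC 7/18 = 38.9%, outside 45.4–64.9% ✗; longest run = 3 ✓; length 18 ✓ — fails.
Primer 4 (24 nt, A=4 T=9 G=7 C=4): 3' end TGC has 2 G/C ✓; GC 11/24 = 45.8% ✓; longest run = 3 ✓; length 24 ✓ — passes.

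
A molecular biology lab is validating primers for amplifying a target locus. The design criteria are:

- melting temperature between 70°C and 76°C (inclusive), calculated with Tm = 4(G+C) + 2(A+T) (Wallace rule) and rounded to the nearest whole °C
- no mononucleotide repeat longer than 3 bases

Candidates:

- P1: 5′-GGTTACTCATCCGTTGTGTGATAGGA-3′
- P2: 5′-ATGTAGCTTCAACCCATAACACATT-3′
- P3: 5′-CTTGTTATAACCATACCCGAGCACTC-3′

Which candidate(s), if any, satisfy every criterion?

P1 (26 nt, A=5 T=9 G=8 C=4): Tm = 2·14 + 4·12 = 76°C ✓; longest run = 2 ✓ — passes.
P2 (25 nt, A=9 T=7 G=2 C=7): Tm = 2·16 + 4·9 = 68°C, outside 70–76°C ✗; longest run = 3 ✓ — fails.
P3 (26 nt, A=7 T=7 G=3 C=9): Tm = 2·14 + 4·12 = 76°C ✓; longest run = 3 ✓ — passes.

P1 and P3.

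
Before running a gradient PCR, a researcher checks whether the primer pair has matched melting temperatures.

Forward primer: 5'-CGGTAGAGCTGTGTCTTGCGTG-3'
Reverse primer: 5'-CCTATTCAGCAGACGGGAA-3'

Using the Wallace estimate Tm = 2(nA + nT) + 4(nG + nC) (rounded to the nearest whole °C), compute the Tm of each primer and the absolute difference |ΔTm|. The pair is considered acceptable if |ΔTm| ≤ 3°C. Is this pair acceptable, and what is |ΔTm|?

|ΔTm| = 12°C; the pair is not acceptable.

Forward: A=2 T=7 G=9 C=4 → Tm = 2·9 + 4·13 = 70°C.
Reverse: A=6 T=3 G=5 C=5 → Tm = 2·9 + 4·10 = 58°C.
|ΔTm| = |70 − 58| = 12°C, > 3°C.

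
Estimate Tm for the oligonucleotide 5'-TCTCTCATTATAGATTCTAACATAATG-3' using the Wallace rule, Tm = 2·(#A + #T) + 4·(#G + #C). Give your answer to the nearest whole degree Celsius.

68°C

Base counts: A=9, T=11, G=2, C=5 (length 27).
Tm = 2·(9+11) + 4·(2+5) = 2·20 + 4·7 = 40 + 28 = 68°C.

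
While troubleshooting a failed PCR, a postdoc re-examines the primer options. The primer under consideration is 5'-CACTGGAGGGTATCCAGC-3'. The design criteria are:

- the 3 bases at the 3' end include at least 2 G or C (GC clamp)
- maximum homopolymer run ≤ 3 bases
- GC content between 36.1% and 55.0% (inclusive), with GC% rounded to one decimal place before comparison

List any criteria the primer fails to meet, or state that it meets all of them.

Base counts: A=4, T=3, G=6, C=5 (length 18).
GC clamp: 3' end AGC has 2 G/C ✓
homopolymer run: longest run = 3 ✓
GC content: GC 11/18 = 61.1%, outside 36.1–55.0% ✗

Fails: GC content.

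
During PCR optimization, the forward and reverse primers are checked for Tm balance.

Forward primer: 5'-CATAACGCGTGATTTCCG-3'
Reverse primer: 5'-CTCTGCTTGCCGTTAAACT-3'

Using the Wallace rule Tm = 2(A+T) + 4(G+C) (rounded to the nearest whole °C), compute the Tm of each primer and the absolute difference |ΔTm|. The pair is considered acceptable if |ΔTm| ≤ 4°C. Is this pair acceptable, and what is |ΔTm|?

|ΔTm| = 2°C; the pair is acceptable.

Forward: A=4 T=5 G=4 C=5 → Tm = 2·9 + 4·9 = 54°C.
Reverse: A=3 T=7 G=3 C=6 → Tm = 2·10 + 4·9 = 56°C.
|ΔTm| = |54 − 56| = 2°C, ≤ 4°C.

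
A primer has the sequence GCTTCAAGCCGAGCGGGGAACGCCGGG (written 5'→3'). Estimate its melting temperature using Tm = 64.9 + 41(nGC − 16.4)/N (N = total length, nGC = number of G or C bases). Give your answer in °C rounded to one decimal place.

Base counts: A=5, T=2, G=12, C=8; G+C = 20, N = 27.
Tm = 64.9 + 41·(20 − 16.4)/27 = 64.9 + 147.60/27 = 70.4°C.

70.4°C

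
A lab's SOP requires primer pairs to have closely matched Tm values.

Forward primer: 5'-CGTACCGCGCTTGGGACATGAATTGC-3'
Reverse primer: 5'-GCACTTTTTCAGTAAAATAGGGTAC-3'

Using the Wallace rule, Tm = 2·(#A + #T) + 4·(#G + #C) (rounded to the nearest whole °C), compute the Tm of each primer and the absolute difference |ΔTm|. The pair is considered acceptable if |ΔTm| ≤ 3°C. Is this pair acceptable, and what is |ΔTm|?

|ΔTm| = 14°C; the pair is not acceptable.

Forward: A=5 T=6 G=8 C=7 → Tm = 2·11 + 4·15 = 82°C.
Reverse: A=8 T=8 G=5 C=4 → Tm = 2·16 + 4·9 = 68°C.
|ΔTm| = |82 − 68| = 14°C, > 3°C.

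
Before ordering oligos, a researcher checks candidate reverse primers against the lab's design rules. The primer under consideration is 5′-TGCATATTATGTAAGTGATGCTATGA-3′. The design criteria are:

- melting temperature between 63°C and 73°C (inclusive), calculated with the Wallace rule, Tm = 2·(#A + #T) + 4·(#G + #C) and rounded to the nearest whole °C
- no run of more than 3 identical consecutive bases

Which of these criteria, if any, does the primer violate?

Base counts: A=8, T=10, G=6, C=2 (length 26).
Tm: Tm = 2·18 + 4·8 = 68°C ✓
homopolymer run: longest run = 2 ✓

Meets all criteria.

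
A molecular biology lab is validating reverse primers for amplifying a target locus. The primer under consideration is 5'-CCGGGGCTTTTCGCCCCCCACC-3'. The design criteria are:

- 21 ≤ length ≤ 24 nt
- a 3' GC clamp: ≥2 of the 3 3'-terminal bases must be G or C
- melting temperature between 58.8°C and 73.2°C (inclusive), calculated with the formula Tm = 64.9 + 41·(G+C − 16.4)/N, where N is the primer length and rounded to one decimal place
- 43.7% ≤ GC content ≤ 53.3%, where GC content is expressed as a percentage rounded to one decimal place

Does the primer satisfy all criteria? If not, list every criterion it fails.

Fails: GC content.

Base counts: A=1, T=4, G=5, C=12 (length 22).
length: length 22 ✓
GC clamp: 3' end ACC has 2 G/C ✓
Tm: Tm = 64.9 + 41·(17 − 16.4)/22 = 66.0°C ✓
GC content: GC 17/22 = 77.3%, outside 43.7–53.3% ✗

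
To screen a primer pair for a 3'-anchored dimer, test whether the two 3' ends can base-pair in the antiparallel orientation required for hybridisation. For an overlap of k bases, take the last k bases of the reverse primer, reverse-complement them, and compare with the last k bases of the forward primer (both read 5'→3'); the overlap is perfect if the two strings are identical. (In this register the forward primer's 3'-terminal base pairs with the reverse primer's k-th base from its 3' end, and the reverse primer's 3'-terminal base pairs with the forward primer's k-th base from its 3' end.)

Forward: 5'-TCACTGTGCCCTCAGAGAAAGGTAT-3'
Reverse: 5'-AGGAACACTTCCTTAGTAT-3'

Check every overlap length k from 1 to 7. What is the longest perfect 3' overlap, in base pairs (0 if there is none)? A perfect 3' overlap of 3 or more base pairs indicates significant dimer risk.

Longest perfect overlap: 2 complementary base pairs; below the dimer-risk threshold (threshold 3).

Last 7 bases (5'→3') — forward …AAGGTAT, reverse …TTAGTAT.
Reverse complement of the reverse primer's last 7 bases: ATACTAA; its first k bases are the reverse complement of the reverse primer's last k bases, so a perfect k-base overlap needs the forward primer's last k bases to equal them.
Comparing (forward last k vs required): k=1: T vs A ✗; k=2: AT vs AT ✓; k=3: TAT vs ATA ✗; k=4: GTAT vs ATAC ✗; k=5: GGTAT vs ATACT ✗; k=6: AGGTAT vs ATACTA ✗; k=7: AAGGTAT vs ATACTAA ✗.
Only k = 2 is perfect, so the longest perfect 3' overlap is 2.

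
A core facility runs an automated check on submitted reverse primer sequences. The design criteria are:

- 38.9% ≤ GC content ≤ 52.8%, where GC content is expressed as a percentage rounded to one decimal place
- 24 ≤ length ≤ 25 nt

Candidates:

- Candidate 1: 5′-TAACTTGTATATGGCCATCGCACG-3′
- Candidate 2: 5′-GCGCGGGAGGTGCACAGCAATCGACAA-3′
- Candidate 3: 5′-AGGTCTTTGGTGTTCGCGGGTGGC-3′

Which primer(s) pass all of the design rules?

Candidate 1 (24 nt, A=6 T=7 G=5 C=6): GC 11/24 = 45.8% ✓; length 24 ✓ — passes.
Candidate 2 (27 nt, A=8 T=2 G=10 C=7): GC 17/27 = 63.0%, outside 38.9–52.8% ✗; length 27, outside 24–25 ✗ — fails.
Candidate 3 (24 nt, A=1 T=8 G=11 C=4): GC 15/24 = 62.5%, outside 38.9–52.8% ✗; length 24 ✓ — fails.

Candidate 1 only.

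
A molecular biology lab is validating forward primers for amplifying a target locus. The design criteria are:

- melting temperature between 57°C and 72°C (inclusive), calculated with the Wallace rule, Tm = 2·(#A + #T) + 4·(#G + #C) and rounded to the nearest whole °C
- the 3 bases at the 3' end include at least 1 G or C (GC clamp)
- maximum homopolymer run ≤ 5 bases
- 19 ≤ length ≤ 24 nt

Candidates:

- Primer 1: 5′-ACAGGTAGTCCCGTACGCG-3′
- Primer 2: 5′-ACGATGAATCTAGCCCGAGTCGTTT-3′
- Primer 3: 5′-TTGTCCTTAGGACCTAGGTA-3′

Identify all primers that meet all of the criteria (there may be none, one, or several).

Primer 1 and Primer 3.

Primer 1 (19 nt, A=4 T=3 G=6 C=6): Tm = 2·7 + 4·12 = 62°C ✓; 3' end GCG has 3 G/C ✓; longest run = 3 ✓; length 19 ✓ — passes.
Primer 2 (25 nt, A=6 T=7 G=6 C=6): Tm = 2·13 + 4·12 = 74°C, outside 57–72°C ✗; 3' end TTT has 0 G/C, need ≥1 ✗; longest run = 3 ✓; length 25, outside 19–24 ✗ — fails.
Primer 3 (20 nt, A=4 T=7 G=5 C=4): Tm = 2·11 + 4·9 = 58°C ✓; 3' end GTA has 1 G/C ✓; longest run = 2 ✓; length 20 ✓ — passes.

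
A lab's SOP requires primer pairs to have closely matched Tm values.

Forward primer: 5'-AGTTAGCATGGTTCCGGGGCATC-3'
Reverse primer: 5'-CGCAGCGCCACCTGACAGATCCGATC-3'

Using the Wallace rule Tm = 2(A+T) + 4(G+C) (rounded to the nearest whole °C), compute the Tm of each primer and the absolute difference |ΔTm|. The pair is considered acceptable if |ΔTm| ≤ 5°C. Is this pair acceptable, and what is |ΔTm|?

Forward: A=4 T=6 G=8 C=5 → Tm = 2·10 + 4·13 = 72°C.
Reverse: A=6 T=3 G=6 C=11 → Tm = 2·9 + 4·17 = 86°C.
|ΔTm| = |72 − 86| = 14°C, > 5°C.

|ΔTm| = 14°C; the pair is not acceptable.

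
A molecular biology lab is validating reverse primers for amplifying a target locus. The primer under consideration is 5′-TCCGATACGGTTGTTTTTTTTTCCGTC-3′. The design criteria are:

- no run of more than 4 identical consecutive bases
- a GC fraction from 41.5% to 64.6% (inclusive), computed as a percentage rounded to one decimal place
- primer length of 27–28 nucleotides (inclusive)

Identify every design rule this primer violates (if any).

Fails: homopolymer run, GC content.

Base counts: A=2, T=14, G=5, C=6 (length 27).
homopolymer run: longest run = 9, exceeds 4 ✗
GC content: GC 11/27 = 40.7%, outside 41.5–64.6% ✗
length: length 27 ✓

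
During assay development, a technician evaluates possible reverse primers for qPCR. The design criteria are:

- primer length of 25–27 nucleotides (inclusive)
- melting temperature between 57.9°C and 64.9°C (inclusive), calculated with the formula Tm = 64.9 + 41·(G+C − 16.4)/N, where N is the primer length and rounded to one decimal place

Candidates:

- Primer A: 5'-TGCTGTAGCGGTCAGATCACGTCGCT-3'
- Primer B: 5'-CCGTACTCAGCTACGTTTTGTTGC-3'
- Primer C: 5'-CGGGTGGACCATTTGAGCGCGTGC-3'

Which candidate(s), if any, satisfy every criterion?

Primer A only.

Primer A (26 nt, A=4 T=7 G=8 C=7): length 26 ✓; Tm = 64.9 + 41·(15 − 16.4)/26 = 62.7°C ✓ — passes.
Primer B (24 nt, A=3 T=9 G=5 C=7): length 24, outside 25–27 ✗; Tm = 64.9 + 41·(12 − 16.4)/24 = 57.4°C, outside 57.9–64.9°C ✗ — fails.
Primer C (24 nt, A=3 T=5 G=10 C=6): length 24, outside 25–27 ✗; Tm = 64.9 + 41·(16 − 16.4)/24 = 64.2°C ✓ — fails.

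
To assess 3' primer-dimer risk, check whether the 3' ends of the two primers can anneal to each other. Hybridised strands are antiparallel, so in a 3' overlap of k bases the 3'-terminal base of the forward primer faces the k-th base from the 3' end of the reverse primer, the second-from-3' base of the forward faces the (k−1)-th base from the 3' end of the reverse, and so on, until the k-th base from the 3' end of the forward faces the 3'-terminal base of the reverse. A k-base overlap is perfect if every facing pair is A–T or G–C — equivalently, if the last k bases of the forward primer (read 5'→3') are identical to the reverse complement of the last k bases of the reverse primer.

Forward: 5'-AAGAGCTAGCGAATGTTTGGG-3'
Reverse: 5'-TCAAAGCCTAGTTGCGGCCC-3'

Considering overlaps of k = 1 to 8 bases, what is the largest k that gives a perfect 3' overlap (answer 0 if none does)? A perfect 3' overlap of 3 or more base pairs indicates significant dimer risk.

Longest perfect overlap: 3 complementary base pairs; significant dimer risk (threshold 3).

Last 8 bases (5'→3') — forward …TGTTTGGG, reverse …TGCGGCCC.
Reverse complement of the reverse primer's last 8 bases: GGGCCGCA; its first k bases are the reverse complement of the reverse primer's last k bases, so a perfect k-base overlap needs the forward primer's last k bases to equal them.
Comparing (forward last k vs required): k=1: G vs G ✓; k=2: GG vs GG ✓; k=3: GGG vs GGG ✓; k=4: TGGG vs GGGC ✗; k=5: TTGGG vs GGGCC ✗; k=6: TTTGGG vs GGGCCG ✗; k=7: GTTTGGG vs GGGCCGC ✗; k=8: TGTTTGGG vs GGGCCGCA ✗.
Perfect overlaps at k = 1, 2, 3; the largest is 3.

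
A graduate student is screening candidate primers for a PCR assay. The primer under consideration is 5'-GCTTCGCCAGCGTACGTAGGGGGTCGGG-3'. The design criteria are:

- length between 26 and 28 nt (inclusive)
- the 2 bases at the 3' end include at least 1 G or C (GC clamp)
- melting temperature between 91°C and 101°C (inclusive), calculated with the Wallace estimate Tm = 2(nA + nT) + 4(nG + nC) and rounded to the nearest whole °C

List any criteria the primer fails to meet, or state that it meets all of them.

Meets all criteria.

Base counts: A=3, T=5, G=13, C=7 (length 28).
length: length 28 ✓
GC clamp: 3' end GG has 2 G/C ✓
Tm: Tm = 2·8 + 4·20 = 96°C ✓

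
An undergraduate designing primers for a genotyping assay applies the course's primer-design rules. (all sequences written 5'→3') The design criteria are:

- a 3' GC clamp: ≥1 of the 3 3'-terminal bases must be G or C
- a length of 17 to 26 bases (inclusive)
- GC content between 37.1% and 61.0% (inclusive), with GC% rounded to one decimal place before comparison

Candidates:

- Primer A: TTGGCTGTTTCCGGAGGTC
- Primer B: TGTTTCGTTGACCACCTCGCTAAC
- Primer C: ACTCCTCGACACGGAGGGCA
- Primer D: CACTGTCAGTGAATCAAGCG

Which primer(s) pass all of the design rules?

Primer A, Primer B and Primer D.

Primer A (19 nt, A=1 T=7 G=7 C=4): 3' end GTC has 2 G/C ✓; length 19 ✓; GC 11/19 = 57.9% ✓ — passes.
Primer B (24 nt, A=4 T=8 G=4 C=8): 3' end AAC has 1 G/C ✓; length 24 ✓; GC 12/24 = 50.0% ✓ — passes.
Primer C (20 nt, A=5 T=2 G=6 C=7): 3' end GCA has 2 G/C ✓; length 20 ✓; GC 13/20 = 65.0%, outside 37.1–61.0% ✗ — fails.
Primer D (20 nt, A=6 T=4 G=5 C=5): 3' end GCG has 3 G/C ✓; length 20 ✓; GC 10/20 = 50.0% ✓ — passes.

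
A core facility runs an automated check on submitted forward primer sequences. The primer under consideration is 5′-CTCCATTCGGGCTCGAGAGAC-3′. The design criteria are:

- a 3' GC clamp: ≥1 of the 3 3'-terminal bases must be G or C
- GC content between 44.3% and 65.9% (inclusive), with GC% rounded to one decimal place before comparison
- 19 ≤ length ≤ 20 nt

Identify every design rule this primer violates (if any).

Fails: length.

Base counts: A=4, T=4, G=6, C=7 (length 21).
GC clamp: 3' end GAC has 2 G/C ✓
GC content: GC 13/21 = 61.9% ✓
length: length 21, outside 19–20 ✗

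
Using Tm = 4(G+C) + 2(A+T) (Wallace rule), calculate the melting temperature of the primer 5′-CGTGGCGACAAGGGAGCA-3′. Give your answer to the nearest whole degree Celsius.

60°C

Base counts: A=5, T=1, G=8, C=4 (length 18).
Tm = 2·(5+1) + 4·(8+4) = 2·6 + 4·12 = 12 + 48 = 60°C.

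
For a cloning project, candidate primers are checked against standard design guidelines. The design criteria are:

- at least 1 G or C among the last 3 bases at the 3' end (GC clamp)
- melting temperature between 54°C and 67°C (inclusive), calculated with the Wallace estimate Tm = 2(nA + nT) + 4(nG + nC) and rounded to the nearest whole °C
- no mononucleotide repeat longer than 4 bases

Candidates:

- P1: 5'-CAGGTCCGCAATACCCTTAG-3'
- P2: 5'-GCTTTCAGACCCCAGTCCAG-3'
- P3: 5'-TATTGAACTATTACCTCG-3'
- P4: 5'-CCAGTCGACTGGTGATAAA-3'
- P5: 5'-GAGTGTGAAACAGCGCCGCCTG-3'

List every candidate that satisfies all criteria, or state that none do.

P1 and P2.

P1 (20 nt, A=5 T=4 G=4 C=7): 3' end TAG has 1 G/C ✓; Tm = 2·9 + 4·11 = 62°C ✓; longest run = 3 ✓ — passes.
P2 (20 nt, A=4 T=4 G=4 C=8): 3' end CAG has 2 G/C ✓; Tm = 2·8 + 4·12 = 64°C ✓; longest run = 4 ✓ — passes.
P3 (18 nt, A=5 T=7 G=2 C=4): 3' end TCG has 2 G/C ✓; Tm = 2·12 + 4·6 = 48°C, outside 54–67°C ✗; longest run = 2 ✓ — fails.
P4 (19 nt, A=6 T=4 G=5 C=4): 3' end AAA has 0 G/C, need ≥1 ✗; Tm = 2·10 + 4·9 = 56°C ✓; longest run = 3 ✓ — fails.
P5 (22 nt, A=5 T=3 G=8 C=6): 3' end CTG has 2 G/C ✓; Tm = 2·8 + 4·14 = 72°C, outside 54–67°C ✗; longest run = 3 ✓ — fails.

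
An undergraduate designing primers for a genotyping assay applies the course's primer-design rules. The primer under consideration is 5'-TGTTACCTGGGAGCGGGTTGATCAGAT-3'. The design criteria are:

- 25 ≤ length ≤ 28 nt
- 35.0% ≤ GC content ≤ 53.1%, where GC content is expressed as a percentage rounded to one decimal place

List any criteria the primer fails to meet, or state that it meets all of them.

Base counts: A=5, T=8, G=10, C=4 (length 27).
length: length 27 ✓
GC content: GC 14/27 = 51.9% ✓

Meets all criteria.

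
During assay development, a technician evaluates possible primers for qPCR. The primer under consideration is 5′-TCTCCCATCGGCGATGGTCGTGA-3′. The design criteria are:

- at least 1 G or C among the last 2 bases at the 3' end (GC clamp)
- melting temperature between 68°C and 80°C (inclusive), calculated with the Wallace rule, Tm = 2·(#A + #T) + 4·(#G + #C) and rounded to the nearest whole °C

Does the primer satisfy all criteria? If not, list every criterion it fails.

Base counts: A=3, T=6, G=7, C=7 (length 23).
GC clamp: 3' end GA has 1 G/C ✓
Tm: Tm = 2·9 + 4·14 = 74°C ✓

Meets all criteria.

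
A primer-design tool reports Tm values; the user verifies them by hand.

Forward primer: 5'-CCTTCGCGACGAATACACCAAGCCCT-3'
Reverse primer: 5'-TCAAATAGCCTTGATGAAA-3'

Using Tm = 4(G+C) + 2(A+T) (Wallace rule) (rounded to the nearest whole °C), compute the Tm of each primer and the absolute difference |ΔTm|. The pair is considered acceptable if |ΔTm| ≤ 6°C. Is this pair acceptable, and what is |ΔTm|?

|ΔTm| = 32°C; the pair is not acceptable.

Forward: A=7 T=4 G=4 C=11 → Tm = 2·11 + 4·15 = 82°C.
Reverse: A=8 T=5 G=3 C=3 → Tm = 2·13 + 4·6 = 50°C.
|ΔTm| = |82 − 50| = 32°C, > 6°C.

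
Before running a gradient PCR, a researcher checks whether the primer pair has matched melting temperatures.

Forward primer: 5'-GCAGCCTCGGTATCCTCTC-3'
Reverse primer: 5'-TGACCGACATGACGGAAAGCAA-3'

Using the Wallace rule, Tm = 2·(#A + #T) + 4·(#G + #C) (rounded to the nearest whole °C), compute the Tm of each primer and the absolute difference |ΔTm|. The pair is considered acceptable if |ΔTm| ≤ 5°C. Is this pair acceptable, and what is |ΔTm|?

|ΔTm| = 4°C; the pair is acceptable.

Forward: A=2 T=5 G=4 C=8 → Tm = 2·7 + 4·12 = 62°C.
Reverse: A=9 T=2 G=6 C=5 → Tm = 2·11 + 4·11 = 66°C.
|ΔTm| = |62 − 66| = 4°C, ≤ 5°C.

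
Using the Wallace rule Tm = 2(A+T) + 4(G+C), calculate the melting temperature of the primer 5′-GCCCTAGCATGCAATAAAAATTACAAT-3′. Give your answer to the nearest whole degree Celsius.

Base counts: A=12, T=6, G=3, C=6 (length 27).
Tm = 2·(12+6) + 4·(3+6) = 2·18 + 4·9 = 36 + 36 = 72°C.

72°C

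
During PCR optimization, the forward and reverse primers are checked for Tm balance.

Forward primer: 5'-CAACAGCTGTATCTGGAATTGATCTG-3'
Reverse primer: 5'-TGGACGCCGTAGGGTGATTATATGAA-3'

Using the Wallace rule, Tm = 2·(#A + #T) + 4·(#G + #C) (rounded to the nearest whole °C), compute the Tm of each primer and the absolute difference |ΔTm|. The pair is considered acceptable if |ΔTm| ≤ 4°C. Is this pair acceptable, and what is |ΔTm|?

|ΔTm| = 2°C; the pair is acceptable.

Forward: A=7 T=8 G=6 C=5 → Tm = 2·15 + 4·11 = 74°C.
Reverse: A=7 T=7 G=9 C=3 → Tm = 2·14 + 4·12 = 76°C.
|ΔTm| = |74 − 76| = 2°C, ≤ 4°C.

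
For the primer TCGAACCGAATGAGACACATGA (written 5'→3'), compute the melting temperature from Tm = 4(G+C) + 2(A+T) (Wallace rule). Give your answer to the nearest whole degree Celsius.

64°C

Base counts: A=9, T=3, G=5, C=5 (length 22).
Tm = 2·(9+3) + 4·(5+5) = 2·12 + 4·10 = 24 + 40 = 64°C.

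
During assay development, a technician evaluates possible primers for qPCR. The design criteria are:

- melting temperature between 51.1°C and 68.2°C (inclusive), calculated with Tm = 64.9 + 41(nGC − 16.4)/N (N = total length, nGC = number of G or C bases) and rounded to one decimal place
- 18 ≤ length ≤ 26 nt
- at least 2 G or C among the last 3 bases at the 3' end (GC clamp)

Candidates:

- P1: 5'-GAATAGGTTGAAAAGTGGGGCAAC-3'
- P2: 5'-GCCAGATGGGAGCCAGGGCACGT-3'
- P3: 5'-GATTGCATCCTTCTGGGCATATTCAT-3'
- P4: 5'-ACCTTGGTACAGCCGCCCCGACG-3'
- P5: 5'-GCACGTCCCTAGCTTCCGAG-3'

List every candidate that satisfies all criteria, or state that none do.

P2, P4 and P5.

P1 (24 nt, A=9 T=4 G=9 C=2): Tm = 64.9 + 41·(11 − 16.4)/24 = 55.7°C ✓; length 24 ✓; 3' end AAC has 1 G/C, need ≥2 ✗ — fails.
P2 (23 nt, A=5 T=2 G=10 C=6): Tm = 64.9 + 41·(16 − 16.4)/23 = 64.2°C ✓; length 23 ✓; 3' end CGT has 2 G/C ✓ — passes.
P3 (26 nt, A=5 T=10 G=5 C=6): Tm = 64.9 + 41·(11 − 16.4)/26 = 56.4°C ✓; length 26 ✓; 3' end CAT has 1 G/C, need ≥2 ✗ — fails.
P4 (23 nt, A=4 T=3 G=6 C=10): Tm = 64.9 + 41·(16 − 16.4)/23 = 64.2°C ✓; length 23 ✓; 3' end ACG has 2 G/C ✓ — passes.
P5 (20 nt, A=3 T=4 G=5 C=8): Tm = 64.9 + 41·(13 − 16.4)/20 = 57.9°C ✓; length 20 ✓; 3' end GAG has 2 G/C ✓ — passes.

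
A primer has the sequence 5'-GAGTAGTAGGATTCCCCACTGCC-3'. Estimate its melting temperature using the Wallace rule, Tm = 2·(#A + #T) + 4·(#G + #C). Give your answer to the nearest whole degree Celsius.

72°C

Base counts: A=5, T=5, G=6, C=7 (length 23).
Tm = 2·(5+5) + 4·(6+7) = 2·10 + 4·13 = 20 + 52 = 72°C.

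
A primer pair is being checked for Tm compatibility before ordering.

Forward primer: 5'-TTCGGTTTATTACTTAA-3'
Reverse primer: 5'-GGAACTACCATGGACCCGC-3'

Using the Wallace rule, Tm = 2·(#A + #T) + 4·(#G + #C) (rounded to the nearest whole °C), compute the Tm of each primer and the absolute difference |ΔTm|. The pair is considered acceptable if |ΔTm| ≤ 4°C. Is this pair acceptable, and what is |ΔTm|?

|ΔTm| = 20°C; the pair is not acceptable.

Forward: A=4 T=9 G=2 C=2 → Tm = 2·13 + 4·4 = 42°C.
Reverse: A=5 T=2 G=5 C=7 → Tm = 2·7 + 4·12 = 62°C.
|ΔTm| = |42 − 62| = 20°C, > 4°C.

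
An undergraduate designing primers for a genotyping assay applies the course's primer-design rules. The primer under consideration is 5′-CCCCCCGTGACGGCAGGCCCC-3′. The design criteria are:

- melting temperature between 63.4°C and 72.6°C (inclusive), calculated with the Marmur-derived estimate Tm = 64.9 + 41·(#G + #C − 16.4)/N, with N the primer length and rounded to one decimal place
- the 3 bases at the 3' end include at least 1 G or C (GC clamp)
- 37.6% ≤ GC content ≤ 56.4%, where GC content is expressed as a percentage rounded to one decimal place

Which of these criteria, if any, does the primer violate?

Fails: GC content.

Base counts: A=2, T=1, G=6, C=12 (length 21).
Tm: Tm = 64.9 + 41·(18 − 16.4)/21 = 68.0°C ✓
GC clamp: 3' end CCC has 3 G/C ✓
GC content: GC 18/21 = 85.7%, outside 37.6–56.4% ✗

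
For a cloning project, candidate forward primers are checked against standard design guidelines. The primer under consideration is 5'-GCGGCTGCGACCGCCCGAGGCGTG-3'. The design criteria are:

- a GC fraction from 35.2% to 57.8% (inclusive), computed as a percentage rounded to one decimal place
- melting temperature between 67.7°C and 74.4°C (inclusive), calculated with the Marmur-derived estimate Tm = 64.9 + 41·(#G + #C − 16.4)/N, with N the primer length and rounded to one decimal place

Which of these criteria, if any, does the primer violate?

Base counts: A=2, T=2, G=11, C=9 (length 24).
GC content: GC 20/24 = 83.3%, outside 35.2–57.8% ✗
Tm: Tm = 64.9 + 41·(20 − 16.4)/24 = 71.1°C ✓

Fails: GC content.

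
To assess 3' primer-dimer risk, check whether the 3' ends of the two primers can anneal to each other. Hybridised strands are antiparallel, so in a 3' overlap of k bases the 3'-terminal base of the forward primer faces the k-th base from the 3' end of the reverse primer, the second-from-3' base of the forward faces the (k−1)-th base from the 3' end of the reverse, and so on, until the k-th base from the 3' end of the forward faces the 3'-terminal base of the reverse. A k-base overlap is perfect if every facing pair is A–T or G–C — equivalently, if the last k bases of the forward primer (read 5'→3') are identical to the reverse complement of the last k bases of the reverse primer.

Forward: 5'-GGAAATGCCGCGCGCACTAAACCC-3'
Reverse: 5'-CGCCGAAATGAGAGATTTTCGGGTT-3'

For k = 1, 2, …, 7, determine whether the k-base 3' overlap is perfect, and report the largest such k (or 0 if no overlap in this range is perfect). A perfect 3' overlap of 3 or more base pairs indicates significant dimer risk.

Last 7 bases (5'→3') — forward …TAAACCC, reverse …TCGGGTT.
Reverse complement of the reverse primer's last 7 bases: AACCCGA; its first k bases are the reverse complement of the reverse primer's last k bases, so a perfect k-base overlap needs the forward primer's last k bases to equal them.
Comparing (forward last k vs required): k=1: C vs A ✗; k=2: CC vs AA ✗; k=3: CCC vs AAC ✗; k=4: ACCC vs AACC ✗; k=5: AACCC vs AACCC ✓; k=6: AAACCC vs AACCCG ✗; k=7: TAAACCC vs AACCCGA ✗.
Only k = 5 is perfect, so the longest perfect 3' overlap is 5.

Longest perfect overlap: 5 complementary base pairs; significant dimer risk (threshold 3).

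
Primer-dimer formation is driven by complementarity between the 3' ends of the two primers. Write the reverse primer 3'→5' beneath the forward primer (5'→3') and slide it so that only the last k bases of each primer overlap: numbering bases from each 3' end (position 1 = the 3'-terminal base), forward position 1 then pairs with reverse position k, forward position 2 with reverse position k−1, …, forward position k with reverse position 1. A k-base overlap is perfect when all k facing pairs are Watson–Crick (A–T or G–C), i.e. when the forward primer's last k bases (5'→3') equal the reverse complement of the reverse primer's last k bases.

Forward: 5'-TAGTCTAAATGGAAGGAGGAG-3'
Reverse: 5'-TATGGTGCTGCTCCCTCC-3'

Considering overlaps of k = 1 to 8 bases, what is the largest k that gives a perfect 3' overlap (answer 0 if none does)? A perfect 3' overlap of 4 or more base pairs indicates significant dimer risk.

Longest perfect overlap: 4 complementary base pairs; significant dimer risk (threshold 4).

Last 8 bases (5'→3') — forward …AGGAGGAG, reverse …CTCCCTCC.
Reverse complement of the reverse primer's last 8 bases: GGAGGGAG; its first k bases are the reverse complement of the reverse primer's last k bases, so a perfect k-base overlap needs the forward primer's last k bases to equal them.
Comparing (forward last k vs required): k=1: G vs G ✓; k=2: AG vs GG ✗; k=3: GAG vs GGA ✗; k=4: GGAG vs GGAG ✓; k=5: AGGAG vs GGAGG ✗; k=6: GAGGAG vs GGAGGG ✗; k=7: GGAGGAG vs GGAGGGA ✗; k=8: AGGAGGAG vs GGAGGGAG ✗.
Perfect overlaps at k = 1, 4; the largest is 4.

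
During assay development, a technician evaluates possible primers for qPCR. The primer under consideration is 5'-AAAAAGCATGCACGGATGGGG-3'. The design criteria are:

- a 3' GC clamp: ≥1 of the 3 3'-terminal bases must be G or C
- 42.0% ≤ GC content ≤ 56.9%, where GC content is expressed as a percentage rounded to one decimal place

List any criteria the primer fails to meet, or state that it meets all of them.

Base counts: A=8, T=2, G=8, C=3 (length 21).
GC clamp: 3' end GGG has 3 G/C ✓
GC content: GC 11/21 = 52.4% ✓

Meets all criteria.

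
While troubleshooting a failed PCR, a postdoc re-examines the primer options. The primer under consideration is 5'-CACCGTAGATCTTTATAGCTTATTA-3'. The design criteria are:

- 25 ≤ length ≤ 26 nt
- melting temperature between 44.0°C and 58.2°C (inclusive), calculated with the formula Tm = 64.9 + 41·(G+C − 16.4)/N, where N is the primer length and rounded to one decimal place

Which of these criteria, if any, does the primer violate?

Meets all criteria.

Base counts: A=7, T=10, G=3, C=5 (length 25).
length: length 25 ✓
Tm: Tm = 64.9 + 41·(8 − 16.4)/25 = 51.1°C ✓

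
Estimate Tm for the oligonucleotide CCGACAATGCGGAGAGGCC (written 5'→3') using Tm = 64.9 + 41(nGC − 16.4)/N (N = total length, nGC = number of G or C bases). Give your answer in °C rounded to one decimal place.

Base counts: A=5, T=1, G=7, C=6; G+C = 13, N = 19.
Tm = 64.9 + 41·(13 − 16.4)/19 = 64.9 + -139.40/19 = 57.6°C.

57.6°C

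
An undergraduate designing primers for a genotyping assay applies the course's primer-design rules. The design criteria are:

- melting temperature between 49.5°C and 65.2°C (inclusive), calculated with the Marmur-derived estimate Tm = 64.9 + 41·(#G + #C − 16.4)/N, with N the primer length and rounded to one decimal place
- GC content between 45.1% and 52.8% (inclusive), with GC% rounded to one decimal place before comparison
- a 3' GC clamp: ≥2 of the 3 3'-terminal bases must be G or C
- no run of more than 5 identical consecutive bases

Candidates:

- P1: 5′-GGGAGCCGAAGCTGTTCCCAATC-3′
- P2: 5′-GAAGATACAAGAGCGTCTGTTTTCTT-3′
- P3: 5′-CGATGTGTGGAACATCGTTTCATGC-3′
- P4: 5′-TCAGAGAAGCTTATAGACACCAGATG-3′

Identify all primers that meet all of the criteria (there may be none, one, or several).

P1 (23 nt, A=5 T=4 G=7 C=7): Tm = 64.9 + 41·(14 − 16.4)/23 = 60.6°C ✓; GC 14/23 = 60.9%, outside 45.1–52.8% ✗; 3' end ATC has 1 G/C, need ≥2 ✗; longest run = 3 ✓ — fails.
P2 (26 nt, A=7 T=9 G=6 C=4): Tm = 64.9 + 41·(10 − 16.4)/26 = 54.8°C ✓; GC 10/26 = 38.5%, outside 45.1–52.8% ✗; 3' end CTT has 1 G/C, need ≥2 ✗; longest run = 4 ✓ — fails.
P3 (25 nt, A=5 T=8 G=7 C=5): Tm = 64.9 + 41·(12 − 16.4)/25 = 57.7°C ✓; GC 12/25 = 48.0% ✓; 3' end TGC has 2 G/C ✓; longest run = 3 ✓ — passes.
P4 (26 nt, A=10 T=5 G=6 C=5): Tm = 64.9 + 41·(11 − 16.4)/26 = 56.4°C ✓; GC 11/26 = 42.3%, outside 45.1–52.8% ✗; 3' end ATG has 1 G/C, need ≥2 ✗; longest run = 2 ✓ — fails.

P3 only.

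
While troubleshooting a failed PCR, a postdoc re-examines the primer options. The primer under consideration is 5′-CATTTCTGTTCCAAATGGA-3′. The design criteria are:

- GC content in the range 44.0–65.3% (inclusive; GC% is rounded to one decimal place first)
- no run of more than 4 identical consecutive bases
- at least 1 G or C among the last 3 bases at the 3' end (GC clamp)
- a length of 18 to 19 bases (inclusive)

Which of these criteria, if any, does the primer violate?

Fails: GC content.

Base counts: A=5, T=7, G=3, C=4 (length 19).
GC content: GC 7/19 = 36.8%, outside 44.0–65.3% ✗
homopolymer run: longest run = 3 ✓
GC clamp: 3' end GGA has 2 G/C ✓
length: length 19 ✓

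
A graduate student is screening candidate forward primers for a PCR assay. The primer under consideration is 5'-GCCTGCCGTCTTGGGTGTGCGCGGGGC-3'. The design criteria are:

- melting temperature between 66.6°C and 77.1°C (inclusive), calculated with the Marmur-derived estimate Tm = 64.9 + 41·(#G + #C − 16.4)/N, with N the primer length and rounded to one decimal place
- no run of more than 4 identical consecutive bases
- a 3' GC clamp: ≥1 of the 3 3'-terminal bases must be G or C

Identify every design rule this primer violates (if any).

Meets all criteria.

Base counts: A=0, T=6, G=13, C=8 (length 27).
Tm: Tm = 64.9 + 41·(21 − 16.4)/27 = 71.9°C ✓
homopolymer run: longest run = 4 ✓
GC clamp: 3' end GGC has 3 G/C ✓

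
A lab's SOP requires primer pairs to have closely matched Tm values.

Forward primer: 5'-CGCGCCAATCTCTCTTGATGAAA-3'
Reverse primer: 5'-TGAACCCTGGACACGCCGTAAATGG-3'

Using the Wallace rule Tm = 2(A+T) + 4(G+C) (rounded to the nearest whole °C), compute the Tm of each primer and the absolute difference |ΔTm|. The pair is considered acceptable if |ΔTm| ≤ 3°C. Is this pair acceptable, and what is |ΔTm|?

Forward: A=6 T=6 G=4 C=7 → Tm = 2·12 + 4·11 = 68°C.
Reverse: A=7 T=4 G=7 C=7 → Tm = 2·11 + 4·14 = 78°C.
|ΔTm| = |68 − 78| = 10°C, > 3°C.

|ΔTm| = 10°C; the pair is not acceptable.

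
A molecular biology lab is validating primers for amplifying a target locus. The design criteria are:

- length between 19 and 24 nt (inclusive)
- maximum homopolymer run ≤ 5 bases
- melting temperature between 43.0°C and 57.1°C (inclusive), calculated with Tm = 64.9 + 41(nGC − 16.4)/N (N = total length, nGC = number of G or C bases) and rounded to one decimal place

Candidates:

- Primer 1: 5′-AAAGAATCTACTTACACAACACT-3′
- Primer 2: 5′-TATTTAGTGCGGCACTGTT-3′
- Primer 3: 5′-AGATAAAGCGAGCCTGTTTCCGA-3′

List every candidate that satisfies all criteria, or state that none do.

Primer 1, Primer 2 and Primer 3.

Primer 1 (23 nt, A=11 T=5 G=1 C=6): length 23 ✓; longest run = 3 ✓; Tm = 64.9 + 41·(7 − 16.4)/23 = 48.1°C ✓ — passes.
Primer 2 (19 nt, A=3 T=8 G=5 C=3): length 19 ✓; longest run = 3 ✓; Tm = 64.9 + 41·(8 − 16.4)/19 = 46.8°C ✓ — passes.
Primer 3 (23 nt, A=7 T=5 G=6 C=5): length 23 ✓; longest run = 3 ✓; Tm = 64.9 + 41·(11 − 16.4)/23 = 55.3°C ✓ — passes.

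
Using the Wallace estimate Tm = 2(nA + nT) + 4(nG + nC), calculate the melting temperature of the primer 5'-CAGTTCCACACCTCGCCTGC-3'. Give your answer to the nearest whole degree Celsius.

66°C

Base counts: A=3, T=4, G=3, C=10 (length 20).
Tm = 2·(3+4) + 4·(3+10) = 2·7 + 4·13 = 14 + 52 = 66°C.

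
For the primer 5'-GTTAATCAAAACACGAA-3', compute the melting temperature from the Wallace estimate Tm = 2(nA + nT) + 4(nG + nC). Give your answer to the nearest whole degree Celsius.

Base counts: A=9, T=3, G=2, C=3 (length 17).
Tm = 2·(9+3) + 4·(2+3) = 2·12 + 4·5 = 24 + 20 = 44°C.

44°C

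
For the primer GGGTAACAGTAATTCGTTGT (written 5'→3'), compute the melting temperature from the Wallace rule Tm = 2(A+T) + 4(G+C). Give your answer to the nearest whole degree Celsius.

Base counts: A=5, T=7, G=6, C=2 (length 20).
Tm = 2·(5+7) + 4·(6+2) = 2·12 + 4·8 = 24 + 32 = 56°C.

56°C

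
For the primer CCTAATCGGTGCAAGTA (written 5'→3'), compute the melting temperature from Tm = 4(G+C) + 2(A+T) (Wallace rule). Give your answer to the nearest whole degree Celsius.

Base counts: A=5, T=4, G=4, C=4 (length 17).
Tm = 2·(5+4) + 4·(4+4) = 2·9 + 4·8 = 18 + 32 = 50°C.

50°C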